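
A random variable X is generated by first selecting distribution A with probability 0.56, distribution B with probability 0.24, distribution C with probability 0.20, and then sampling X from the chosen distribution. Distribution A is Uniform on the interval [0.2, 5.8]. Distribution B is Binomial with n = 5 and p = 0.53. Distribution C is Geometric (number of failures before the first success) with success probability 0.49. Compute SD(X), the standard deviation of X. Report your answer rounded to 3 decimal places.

1.661

Per component, A: μ=3, E[X²]=11.6133; B: μ=2.65, E[X²]=8.268; C: μ=1.04082, E[X²]=3.20741.
E[X] = 0.56·3 + 0.24·2.65 + 0.2·1.04082 = 2.52416.
E[X²] = 0.56·11.6133 + 0.24·8.268 + 0.2·3.20741 = 9.12927.
Var(X) = E[X²] − (E[X])² = 9.12927 − 6.3714 = 2.75787.
SD(X) = √2.75787 = 1.66068.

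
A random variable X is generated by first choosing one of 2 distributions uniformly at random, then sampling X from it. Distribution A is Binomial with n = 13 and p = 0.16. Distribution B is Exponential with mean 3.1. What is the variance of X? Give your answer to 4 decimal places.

5.9387

Per component, A: μ=2.08, E[X²]=6.0736; B: μ=3.1, E[X²]=19.22.
E[X] = 0.5·2.08 + 0.5·3.1 = 2.59.
E[X²] = 0.5·6.0736 + 0.5·19.22 = 12.6468.
Var(X) = E[X²] − (E[X])² = 12.6468 − 6.7081 = 5.9387.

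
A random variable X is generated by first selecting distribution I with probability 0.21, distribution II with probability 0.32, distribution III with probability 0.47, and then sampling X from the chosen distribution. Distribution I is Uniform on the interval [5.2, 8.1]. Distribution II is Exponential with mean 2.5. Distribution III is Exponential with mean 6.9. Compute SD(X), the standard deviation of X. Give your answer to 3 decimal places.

5.348

Per component, I: μ=6.65, E[X²]=44.9233; II: μ=2.5, E[X²]=12.5; III: μ=6.9, E[X²]=95.22.
E[X] = 0.21·6.65 + 0.32·2.5 + 0.47·6.9 = 5.4395.
E[X²] = 0.21·44.9233 + 0.32·12.5 + 0.47·95.22 = 58.1873.
Var(X) = E[X²] − (E[X])² = 58.1873 − 29.5882 = 28.5991.
SD(X) = √28.5991 = 5.34782.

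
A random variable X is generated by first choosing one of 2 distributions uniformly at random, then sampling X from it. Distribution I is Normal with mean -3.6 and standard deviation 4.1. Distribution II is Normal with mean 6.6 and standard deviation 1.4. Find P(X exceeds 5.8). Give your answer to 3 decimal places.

Conditional on each component, P(X > 5.8): I: 0.0109331; II: 0.716145.
By total probability, P(X > 5.8) = 0.5·0.0109331 + 0.5·0.716145 = 0.363539.

0.364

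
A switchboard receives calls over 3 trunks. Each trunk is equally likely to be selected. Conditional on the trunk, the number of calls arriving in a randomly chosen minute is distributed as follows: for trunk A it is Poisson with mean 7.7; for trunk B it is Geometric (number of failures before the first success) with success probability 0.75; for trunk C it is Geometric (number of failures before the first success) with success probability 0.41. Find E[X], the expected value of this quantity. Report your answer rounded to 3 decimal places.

Component means — A: 7.7; B: 0.333333; C: 1.43902.
E[X] = 0.333333·7.7 + 0.333333·0.333333 + 0.333333·1.43902 = 3.15745.

3.157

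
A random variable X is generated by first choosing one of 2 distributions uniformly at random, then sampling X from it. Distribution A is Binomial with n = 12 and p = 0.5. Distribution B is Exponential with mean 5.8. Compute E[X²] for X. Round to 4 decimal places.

53.1400

For each component E[X²] = Var + (mean)², giving A: 39; B: 67.28.
Overall E[X²] = 0.5·39 + 0.5·67.28 = 53.14.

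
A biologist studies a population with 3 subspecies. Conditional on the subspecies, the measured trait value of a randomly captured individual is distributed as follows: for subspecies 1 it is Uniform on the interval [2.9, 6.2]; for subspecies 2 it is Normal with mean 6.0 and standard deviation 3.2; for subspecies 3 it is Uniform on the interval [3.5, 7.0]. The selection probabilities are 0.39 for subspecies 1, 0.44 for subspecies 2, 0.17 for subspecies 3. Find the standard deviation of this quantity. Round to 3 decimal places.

Per component, 1: μ=4.55, E[X²]=21.61; 2: μ=6, E[X²]=46.24; 3: μ=5.25, E[X²]=28.5833.
E[X] = 0.39·4.55 + 0.44·6 + 0.17·5.25 = 5.307.
E[X²] = 0.39·21.61 + 0.44·46.24 + 0.17·28.5833 = 33.6327.
Var(X) = E[X²] − (E[X])² = 33.6327 − 28.1642 = 5.46842.
SD(X) = √5.46842 = 2.33846.

2.338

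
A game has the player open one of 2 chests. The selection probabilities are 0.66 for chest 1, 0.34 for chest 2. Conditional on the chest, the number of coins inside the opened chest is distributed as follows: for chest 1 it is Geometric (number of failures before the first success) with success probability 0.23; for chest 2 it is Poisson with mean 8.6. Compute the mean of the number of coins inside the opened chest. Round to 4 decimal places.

Component means — 1: 3.34783; 2: 8.6.
E[X] = 0.66·3.34783 + 0.34·8.6 = 5.13357.

5.1336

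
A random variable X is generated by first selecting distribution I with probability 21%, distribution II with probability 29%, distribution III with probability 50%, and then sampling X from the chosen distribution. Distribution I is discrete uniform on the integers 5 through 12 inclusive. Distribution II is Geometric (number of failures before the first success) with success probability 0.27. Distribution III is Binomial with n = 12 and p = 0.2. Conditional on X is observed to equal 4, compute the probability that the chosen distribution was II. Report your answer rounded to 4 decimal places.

Likelihoods P(X=4 | ·): I: 0; II: 0.0766753; III: 0.132876.
Posterior ∝ prior × likelihood. Numerator for II: 0.29·0.0766753 = 0.0222358.
Normalizing constant: 0.21·0 + 0.29·0.0766753 + 0.5·0.132876 = 0.0886736.
P(II | observation) = 0.0222358 / 0.0886736 = 0.25076.

0.2508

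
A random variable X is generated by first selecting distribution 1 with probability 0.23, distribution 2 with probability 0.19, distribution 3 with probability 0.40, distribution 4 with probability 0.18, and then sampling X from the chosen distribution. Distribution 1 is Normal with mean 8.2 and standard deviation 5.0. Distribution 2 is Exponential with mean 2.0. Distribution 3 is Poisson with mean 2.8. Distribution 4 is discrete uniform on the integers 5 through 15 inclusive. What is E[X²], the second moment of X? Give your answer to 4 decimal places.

For each component E[X²] = Var + (mean)², giving 1: 92.24; 2: 8; 3: 10.64; 4: 110.
Overall E[X²] = 0.23·92.24 + 0.19·8 + 0.4·10.64 + 0.18·110 = 46.7912.

46.7912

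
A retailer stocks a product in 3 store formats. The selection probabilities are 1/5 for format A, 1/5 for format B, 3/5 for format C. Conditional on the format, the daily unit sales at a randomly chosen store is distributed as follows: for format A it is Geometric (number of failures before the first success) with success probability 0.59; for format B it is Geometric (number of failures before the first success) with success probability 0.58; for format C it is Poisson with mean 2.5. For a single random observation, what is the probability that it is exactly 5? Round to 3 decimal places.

Conditional on each format, P(X = 5): A: 0.00683552; B: 0.00758009; C: 0.0668009.
By total probability, P(X = 5) = 0.2·0.00683552 + 0.2·0.00758009 + 0.6·0.0668009 = 0.0429637.

0.043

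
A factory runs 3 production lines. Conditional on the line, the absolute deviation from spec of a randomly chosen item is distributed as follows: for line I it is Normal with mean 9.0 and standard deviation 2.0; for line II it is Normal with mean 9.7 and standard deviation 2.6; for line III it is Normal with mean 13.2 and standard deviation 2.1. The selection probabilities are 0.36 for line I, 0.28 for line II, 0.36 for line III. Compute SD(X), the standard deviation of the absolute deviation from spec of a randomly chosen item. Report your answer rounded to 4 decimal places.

Per component, I: μ=9, E[X²]=85; II: μ=9.7, E[X²]=100.85; III: μ=13.2, E[X²]=178.65.
E[X] = 0.36·9 + 0.28·9.7 + 0.36·13.2 = 10.708.
E[X²] = 0.36·85 + 0.28·100.85 + 0.36·178.65 = 123.152.
Var(X) = E[X²] − (E[X])² = 123.152 − 114.661 = 8.49074.
SD(X) = √8.49074 = 2.91389.

2.9139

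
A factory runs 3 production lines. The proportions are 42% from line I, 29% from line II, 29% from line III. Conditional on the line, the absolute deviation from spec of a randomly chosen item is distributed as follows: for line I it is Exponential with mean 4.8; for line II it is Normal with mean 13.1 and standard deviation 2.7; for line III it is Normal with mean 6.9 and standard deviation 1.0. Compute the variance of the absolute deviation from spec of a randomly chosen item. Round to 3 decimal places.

24.242

Per component, I: μ=4.8, E[X²]=46.08; II: μ=13.1, E[X²]=178.9; III: μ=6.9, E[X²]=48.61.
E[X] = 0.42·4.8 + 0.29·13.1 + 0.29·6.9 = 7.816.
E[X²] = 0.42·46.08 + 0.29·178.9 + 0.29·48.61 = 85.3315.
Var(X) = E[X²] − (E[X])² = 85.3315 − 61.0899 = 24.2416.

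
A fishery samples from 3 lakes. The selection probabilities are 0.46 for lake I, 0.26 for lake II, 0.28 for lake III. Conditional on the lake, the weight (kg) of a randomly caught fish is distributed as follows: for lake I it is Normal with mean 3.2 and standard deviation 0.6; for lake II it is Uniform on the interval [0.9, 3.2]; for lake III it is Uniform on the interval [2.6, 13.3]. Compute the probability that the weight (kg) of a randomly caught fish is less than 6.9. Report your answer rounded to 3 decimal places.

Conditional on each lake, P(X < 6.9): I: 1; II: 1; III: 0.401869.
By total probability, P(X < 6.9) = 0.46·1 + 0.26·1 + 0.28·0.401869 = 0.832523.

0.833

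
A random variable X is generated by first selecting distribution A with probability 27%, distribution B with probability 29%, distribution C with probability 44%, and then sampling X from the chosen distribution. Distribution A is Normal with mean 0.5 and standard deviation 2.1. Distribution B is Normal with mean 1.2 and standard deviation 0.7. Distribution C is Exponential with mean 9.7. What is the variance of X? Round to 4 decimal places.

Per component, A: μ=0.5, E[X²]=4.66; B: μ=1.2, E[X²]=1.93; C: μ=9.7, E[X²]=188.18.
E[X] = 0.27·0.5 + 0.29·1.2 + 0.44·9.7 = 4.751.
E[X²] = 0.27·4.66 + 0.29·1.93 + 0.44·188.18 = 84.6171.
Var(X) = E[X²] − (E[X])² = 84.6171 − 22.572 = 62.0451.

62.0451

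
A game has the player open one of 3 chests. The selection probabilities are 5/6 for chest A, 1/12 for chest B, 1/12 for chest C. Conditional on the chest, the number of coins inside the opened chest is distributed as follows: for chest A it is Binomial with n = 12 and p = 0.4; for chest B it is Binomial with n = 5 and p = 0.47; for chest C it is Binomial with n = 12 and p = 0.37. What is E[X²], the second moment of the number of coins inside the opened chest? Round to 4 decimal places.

24.0399

For each component E[X²] = Var + (mean)², giving A: 25.92; B: 6.768; C: 22.5108.
Overall E[X²] = 0.833333·25.92 + 0.0833333·6.768 + 0.0833333·22.5108 = 24.0399.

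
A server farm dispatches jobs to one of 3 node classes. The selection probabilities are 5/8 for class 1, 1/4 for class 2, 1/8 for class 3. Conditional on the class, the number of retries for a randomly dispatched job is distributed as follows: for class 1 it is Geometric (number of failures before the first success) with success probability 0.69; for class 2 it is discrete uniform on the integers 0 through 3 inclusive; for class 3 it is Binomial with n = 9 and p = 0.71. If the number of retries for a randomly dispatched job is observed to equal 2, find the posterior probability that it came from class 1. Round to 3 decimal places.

0.397

Likelihoods P(X=2 | ·): 1: 0.066309; 2: 0.25; 3: 0.00313044.
Posterior ∝ prior × likelihood. Numerator for 1: 0.625·0.066309 = 0.0414431.
Normalizing constant: 0.625·0.066309 + 0.25·0.25 + 0.125·0.00313044 = 0.104334.
P(1 | observation) = 0.0414431 / 0.104334 = 0.397214.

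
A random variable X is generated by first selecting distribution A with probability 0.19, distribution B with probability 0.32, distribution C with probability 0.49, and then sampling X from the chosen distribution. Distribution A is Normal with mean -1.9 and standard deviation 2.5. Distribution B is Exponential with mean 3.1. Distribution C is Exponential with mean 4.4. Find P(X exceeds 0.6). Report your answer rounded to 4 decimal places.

Conditional on each component, P(X > 0.6): A: 0.158655; B: 0.82403; C: 0.872525.
By total probability, P(X > 0.6) = 0.19·0.158655 + 0.32·0.82403 + 0.49·0.872525 = 0.721371.

0.7214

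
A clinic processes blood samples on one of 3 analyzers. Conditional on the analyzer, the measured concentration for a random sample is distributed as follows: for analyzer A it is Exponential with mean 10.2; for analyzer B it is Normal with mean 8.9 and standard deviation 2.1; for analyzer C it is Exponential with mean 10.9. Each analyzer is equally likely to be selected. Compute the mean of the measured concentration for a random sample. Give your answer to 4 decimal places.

10.0000

Component means — A: 10.2; B: 8.9; C: 10.9.
E[X] = 0.333333·10.2 + 0.333333·8.9 + 0.333333·10.9 = 10.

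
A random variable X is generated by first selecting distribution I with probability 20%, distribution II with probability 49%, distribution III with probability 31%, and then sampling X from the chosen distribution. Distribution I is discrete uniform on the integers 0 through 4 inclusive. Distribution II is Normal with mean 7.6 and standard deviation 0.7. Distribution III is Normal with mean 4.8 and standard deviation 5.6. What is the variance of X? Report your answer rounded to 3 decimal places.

Per component, I: μ=2, E[X²]=6; II: μ=7.6, E[X²]=58.25; III: μ=4.8, E[X²]=54.4.
E[X] = 0.2·2 + 0.49·7.6 + 0.31·4.8 = 5.612.
E[X²] = 0.2·6 + 0.49·58.25 + 0.31·54.4 = 46.6065.
Var(X) = E[X²] − (E[X])² = 46.6065 − 31.4945 = 15.112.

15.112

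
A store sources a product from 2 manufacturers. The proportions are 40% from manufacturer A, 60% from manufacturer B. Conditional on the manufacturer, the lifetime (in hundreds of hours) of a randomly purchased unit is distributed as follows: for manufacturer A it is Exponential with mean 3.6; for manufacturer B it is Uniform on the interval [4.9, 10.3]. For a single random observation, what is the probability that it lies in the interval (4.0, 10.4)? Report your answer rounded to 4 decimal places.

Conditional on each manufacturer, P(4.0 < X < 10.4): A: 0.273555; B: 1.
By total probability, P(4.0 < X < 10.4) = 0.4·0.273555 + 0.6·1 = 0.709422.

0.7094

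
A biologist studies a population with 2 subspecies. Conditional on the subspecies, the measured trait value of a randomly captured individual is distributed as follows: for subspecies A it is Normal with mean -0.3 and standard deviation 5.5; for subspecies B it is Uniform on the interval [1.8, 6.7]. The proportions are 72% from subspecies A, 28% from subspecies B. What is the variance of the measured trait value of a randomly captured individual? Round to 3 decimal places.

Per component, A: μ=-0.3, E[X²]=30.34; B: μ=4.25, E[X²]=20.0633.
E[X] = 0.72·-0.3 + 0.28·4.25 = 0.974.
E[X²] = 0.72·30.34 + 0.28·20.0633 = 27.4625.
Var(X) = E[X²] − (E[X])² = 27.4625 − 0.948676 = 26.5139.

26.514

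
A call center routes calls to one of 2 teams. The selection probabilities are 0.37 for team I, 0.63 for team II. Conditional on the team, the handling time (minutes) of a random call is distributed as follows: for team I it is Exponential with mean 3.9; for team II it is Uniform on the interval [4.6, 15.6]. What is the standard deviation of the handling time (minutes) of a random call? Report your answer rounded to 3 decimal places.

4.576

Per component, I: μ=3.9, E[X²]=30.42; II: μ=10.1, E[X²]=112.093.
E[X] = 0.37·3.9 + 0.63·10.1 = 7.806.
E[X²] = 0.37·30.42 + 0.63·112.093 = 81.8742.
Var(X) = E[X²] − (E[X])² = 81.8742 − 60.9336 = 20.9406.
SD(X) = √20.9406 = 4.57609.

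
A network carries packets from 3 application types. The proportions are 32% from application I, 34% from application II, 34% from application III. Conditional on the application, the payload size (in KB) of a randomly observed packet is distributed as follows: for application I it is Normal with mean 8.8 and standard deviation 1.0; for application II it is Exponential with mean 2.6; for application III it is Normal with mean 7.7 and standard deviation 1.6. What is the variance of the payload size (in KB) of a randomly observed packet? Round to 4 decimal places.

Per component, I: μ=8.8, E[X²]=78.44; II: μ=2.6, E[X²]=13.52; III: μ=7.7, E[X²]=61.85.
E[X] = 0.32·8.8 + 0.34·2.6 + 0.34·7.7 = 6.318.
E[X²] = 0.32·78.44 + 0.34·13.52 + 0.34·61.85 = 50.7266.
Var(X) = E[X²] − (E[X])² = 50.7266 − 39.9171 = 10.8095.

10.8095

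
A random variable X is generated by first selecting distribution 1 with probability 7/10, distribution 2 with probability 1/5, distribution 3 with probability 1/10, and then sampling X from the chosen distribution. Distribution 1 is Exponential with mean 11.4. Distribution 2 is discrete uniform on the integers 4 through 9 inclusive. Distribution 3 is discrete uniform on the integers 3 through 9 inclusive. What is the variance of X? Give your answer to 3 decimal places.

Per component, 1: μ=11.4, E[X²]=259.92; 2: μ=6.5, E[X²]=45.1667; 3: μ=6, E[X²]=40.
E[X] = 0.7·11.4 + 0.2·6.5 + 0.1·6 = 9.88.
E[X²] = 0.7·259.92 + 0.2·45.1667 + 0.1·40 = 194.977.
Var(X) = E[X²] − (E[X])² = 194.977 − 97.6144 = 97.3629.

97.363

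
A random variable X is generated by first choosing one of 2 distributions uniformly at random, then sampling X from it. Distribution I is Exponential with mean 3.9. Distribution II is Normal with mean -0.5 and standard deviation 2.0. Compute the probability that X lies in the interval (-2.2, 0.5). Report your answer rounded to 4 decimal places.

0.3071

Conditional on each component, P(-2.2 < X < 0.5): I: 0.120327; II: 0.4938.
By total probability, P(-2.2 < X < 0.5) = 0.5·0.120327 + 0.5·0.4938 = 0.307064.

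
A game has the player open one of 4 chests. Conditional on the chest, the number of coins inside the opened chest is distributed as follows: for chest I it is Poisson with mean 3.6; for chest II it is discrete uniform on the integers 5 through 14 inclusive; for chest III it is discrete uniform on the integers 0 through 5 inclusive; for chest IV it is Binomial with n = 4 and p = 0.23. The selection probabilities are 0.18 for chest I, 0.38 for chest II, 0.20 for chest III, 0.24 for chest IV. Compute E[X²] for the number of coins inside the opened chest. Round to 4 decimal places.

42.6173

For each component E[X²] = Var + (mean)², giving I: 16.56; II: 98.5; III: 9.16667; IV: 1.5548.
Overall E[X²] = 0.18·16.56 + 0.38·98.5 + 0.2·9.16667 + 0.24·1.5548 = 42.6173.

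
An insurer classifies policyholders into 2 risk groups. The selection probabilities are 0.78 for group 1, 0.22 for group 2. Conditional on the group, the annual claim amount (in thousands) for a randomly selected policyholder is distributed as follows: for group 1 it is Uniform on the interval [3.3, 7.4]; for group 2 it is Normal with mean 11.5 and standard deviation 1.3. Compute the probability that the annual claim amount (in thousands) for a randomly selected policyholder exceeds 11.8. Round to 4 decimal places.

Conditional on each group, P(X > 11.8): 1: 0; 2: 0.408747.
By total probability, P(X > 11.8) = 0.78·0 + 0.22·0.408747 = 0.0899243.

0.0899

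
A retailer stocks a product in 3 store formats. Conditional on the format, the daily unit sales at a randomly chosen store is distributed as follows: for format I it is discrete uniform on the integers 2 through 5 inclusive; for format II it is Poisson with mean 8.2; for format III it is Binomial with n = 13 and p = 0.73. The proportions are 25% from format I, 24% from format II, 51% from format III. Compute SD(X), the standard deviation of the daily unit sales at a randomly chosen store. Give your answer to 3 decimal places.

3.113

Per component, I: μ=3.5, E[X²]=13.5; II: μ=8.2, E[X²]=75.44; III: μ=9.49, E[X²]=92.6224.
E[X] = 0.25·3.5 + 0.24·8.2 + 0.51·9.49 = 7.6829.
E[X²] = 0.25·13.5 + 0.24·75.44 + 0.51·92.6224 = 68.718.
Var(X) = E[X²] − (E[X])² = 68.718 − 59.027 = 9.69107.
SD(X) = √9.69107 = 3.11305.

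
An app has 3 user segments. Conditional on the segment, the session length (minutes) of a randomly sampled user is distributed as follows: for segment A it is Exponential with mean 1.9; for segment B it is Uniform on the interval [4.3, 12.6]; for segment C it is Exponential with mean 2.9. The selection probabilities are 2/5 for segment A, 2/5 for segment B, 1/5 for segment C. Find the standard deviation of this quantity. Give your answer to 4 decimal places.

Per component, A: μ=1.9, E[X²]=7.22; B: μ=8.45, E[X²]=77.1433; C: μ=2.9, E[X²]=16.82.
E[X] = 0.4·1.9 + 0.4·8.45 + 0.2·2.9 = 4.72.
E[X²] = 0.4·7.22 + 0.4·77.1433 + 0.2·16.82 = 37.1093.
Var(X) = E[X²] − (E[X])² = 37.1093 − 22.2784 = 14.8309.
SD(X) = √14.8309 = 3.8511.

3.8511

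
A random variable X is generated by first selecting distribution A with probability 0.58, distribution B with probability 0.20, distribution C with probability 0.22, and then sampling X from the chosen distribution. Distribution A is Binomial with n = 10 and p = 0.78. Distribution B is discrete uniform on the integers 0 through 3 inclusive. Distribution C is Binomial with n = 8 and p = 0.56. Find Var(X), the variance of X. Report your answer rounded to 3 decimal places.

8.080

Per component, A: μ=7.8, E[X²]=62.556; B: μ=1.5, E[X²]=3.5; C: μ=4.48, E[X²]=22.0416.
E[X] = 0.58·7.8 + 0.2·1.5 + 0.22·4.48 = 5.8096.
E[X²] = 0.58·62.556 + 0.2·3.5 + 0.22·22.0416 = 41.8316.
Var(X) = E[X²] − (E[X])² = 41.8316 − 33.7515 = 8.08018.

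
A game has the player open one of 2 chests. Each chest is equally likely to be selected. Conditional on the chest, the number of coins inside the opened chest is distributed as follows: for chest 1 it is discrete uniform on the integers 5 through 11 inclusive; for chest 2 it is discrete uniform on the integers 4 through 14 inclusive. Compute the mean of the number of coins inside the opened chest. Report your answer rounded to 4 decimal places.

Component means — 1: 8; 2: 9.
E[X] = 0.5·8 + 0.5·9 = 8.5.

8.5000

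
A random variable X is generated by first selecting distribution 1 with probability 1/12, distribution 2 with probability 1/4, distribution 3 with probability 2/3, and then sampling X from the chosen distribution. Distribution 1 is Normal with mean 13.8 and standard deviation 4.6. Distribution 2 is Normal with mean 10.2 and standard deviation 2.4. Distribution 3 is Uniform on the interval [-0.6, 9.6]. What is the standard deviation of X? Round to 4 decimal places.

Per component, 1: μ=13.8, E[X²]=211.6; 2: μ=10.2, E[X²]=109.8; 3: μ=4.5, E[X²]=28.92.
E[X] = 0.0833333·13.8 + 0.25·10.2 + 0.666667·4.5 = 6.7.
E[X²] = 0.0833333·211.6 + 0.25·109.8 + 0.666667·28.92 = 64.3633.
Var(X) = E[X²] − (E[X])² = 64.3633 − 44.89 = 19.4733.
SD(X) = √19.4733 = 4.41286.

4.4129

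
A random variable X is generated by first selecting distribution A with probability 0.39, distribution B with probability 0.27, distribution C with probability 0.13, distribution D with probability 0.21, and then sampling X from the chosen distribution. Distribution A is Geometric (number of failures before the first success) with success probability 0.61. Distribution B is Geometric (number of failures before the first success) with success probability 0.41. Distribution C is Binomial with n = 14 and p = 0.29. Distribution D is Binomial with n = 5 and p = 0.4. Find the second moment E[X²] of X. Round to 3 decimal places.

For each component E[X²] = Var + (mean)², giving A: 1.45687; B: 5.58061; C: 19.3662; D: 5.2.
Overall E[X²] = 0.39·1.45687 + 0.27·5.58061 + 0.13·19.3662 + 0.21·5.2 = 5.68455.

5.685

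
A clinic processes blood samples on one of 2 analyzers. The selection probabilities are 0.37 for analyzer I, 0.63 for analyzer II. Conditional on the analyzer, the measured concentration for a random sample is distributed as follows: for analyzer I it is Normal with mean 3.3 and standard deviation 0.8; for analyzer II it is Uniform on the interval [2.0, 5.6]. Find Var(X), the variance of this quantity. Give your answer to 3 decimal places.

Per component, I: μ=3.3, E[X²]=11.53; II: μ=3.8, E[X²]=15.52.
E[X] = 0.37·3.3 + 0.63·3.8 = 3.615.
E[X²] = 0.37·11.53 + 0.63·15.52 = 14.0437.
Var(X) = E[X²] − (E[X])² = 14.0437 − 13.0682 = 0.975475.

0.975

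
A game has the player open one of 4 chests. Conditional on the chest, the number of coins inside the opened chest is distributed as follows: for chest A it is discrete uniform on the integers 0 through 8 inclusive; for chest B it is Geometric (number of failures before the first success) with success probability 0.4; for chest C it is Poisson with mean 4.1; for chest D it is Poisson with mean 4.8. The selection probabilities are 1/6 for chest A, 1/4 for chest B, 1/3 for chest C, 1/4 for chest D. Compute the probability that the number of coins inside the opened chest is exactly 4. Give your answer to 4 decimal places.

0.1420

Conditional on each chest, P(X = 4): A: 0.111111; B: 0.05184; C: 0.195127; D: 0.182029.
By total probability, P(X = 4) = 0.166667·0.111111 + 0.25·0.05184 + 0.333333·0.195127 + 0.25·0.182029 = 0.142028.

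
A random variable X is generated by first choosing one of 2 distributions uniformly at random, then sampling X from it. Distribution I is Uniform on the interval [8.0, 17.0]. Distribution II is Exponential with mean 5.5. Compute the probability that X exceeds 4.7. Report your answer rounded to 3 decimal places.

0.713

Conditional on each component, P(X > 4.7): I: 1; II: 0.425477.
By total probability, P(X > 4.7) = 0.5·1 + 0.5·0.425477 = 0.712738.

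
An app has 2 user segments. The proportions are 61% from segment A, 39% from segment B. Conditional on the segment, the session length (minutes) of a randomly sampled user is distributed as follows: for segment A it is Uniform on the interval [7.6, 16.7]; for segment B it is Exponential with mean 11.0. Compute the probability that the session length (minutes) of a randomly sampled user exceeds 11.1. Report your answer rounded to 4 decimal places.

0.5176

Conditional on each segment, P(X > 11.1): A: 0.615385; B: 0.36455.
By total probability, P(X > 11.1) = 0.61·0.615385 + 0.39·0.36455 = 0.517559.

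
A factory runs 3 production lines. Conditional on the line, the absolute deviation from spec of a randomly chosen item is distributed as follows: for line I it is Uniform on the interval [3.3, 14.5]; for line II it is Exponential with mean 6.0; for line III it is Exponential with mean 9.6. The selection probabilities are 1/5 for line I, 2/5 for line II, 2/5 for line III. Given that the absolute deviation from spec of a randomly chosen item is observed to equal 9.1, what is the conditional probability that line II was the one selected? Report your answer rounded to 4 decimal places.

0.3008

Likelihoods f(9.1 | ·): I: 0.0892857; II: 0.0365737; III: 0.0403695.
Posterior ∝ prior × likelihood. Numerator for II: 0.4·0.0365737 = 0.0146295.
Normalizing constant: 0.2·0.0892857 + 0.4·0.0365737 + 0.4·0.0403695 = 0.0486344.
P(II | observation) = 0.0146295 / 0.0486344 = 0.300805.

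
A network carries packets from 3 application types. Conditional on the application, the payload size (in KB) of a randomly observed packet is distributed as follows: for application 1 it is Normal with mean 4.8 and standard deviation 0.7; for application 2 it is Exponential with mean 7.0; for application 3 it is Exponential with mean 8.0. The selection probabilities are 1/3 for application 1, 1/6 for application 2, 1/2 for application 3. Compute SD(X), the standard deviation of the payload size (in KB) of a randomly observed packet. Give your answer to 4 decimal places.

Per component, 1: μ=4.8, E[X²]=23.53; 2: μ=7, E[X²]=98; 3: μ=8, E[X²]=128.
E[X] = 0.333333·4.8 + 0.166667·7 + 0.5·8 = 6.76667.
E[X²] = 0.333333·23.53 + 0.166667·98 + 0.5·128 = 88.1767.
Var(X) = E[X²] − (E[X])² = 88.1767 − 45.7878 = 42.3889.
SD(X) = √42.3889 = 6.51067.

6.5107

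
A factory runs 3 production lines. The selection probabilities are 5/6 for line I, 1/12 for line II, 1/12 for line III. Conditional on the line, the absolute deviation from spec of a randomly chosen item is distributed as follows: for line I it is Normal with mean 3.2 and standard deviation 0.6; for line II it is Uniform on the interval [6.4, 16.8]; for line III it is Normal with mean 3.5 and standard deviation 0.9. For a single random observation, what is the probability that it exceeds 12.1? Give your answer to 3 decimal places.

0.038

Conditional on each line, P(X > 12.1): I: 0; II: 0.451923; III: 0.
By total probability, P(X > 12.1) = 0.833333·0 + 0.0833333·0.451923 + 0.0833333·0 = 0.0376603.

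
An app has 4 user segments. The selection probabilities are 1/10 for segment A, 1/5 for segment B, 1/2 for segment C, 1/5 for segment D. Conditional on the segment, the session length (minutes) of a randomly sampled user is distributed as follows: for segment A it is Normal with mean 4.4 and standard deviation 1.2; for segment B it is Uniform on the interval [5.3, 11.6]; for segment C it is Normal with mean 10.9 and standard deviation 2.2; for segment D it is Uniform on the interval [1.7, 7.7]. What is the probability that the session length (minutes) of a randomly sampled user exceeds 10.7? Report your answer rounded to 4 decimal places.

Conditional on each segment, P(X > 10.7): A: 7.60496e-08; B: 0.142857; C: 0.536218; D: 0.
By total probability, P(X > 10.7) = 0.1·7.60496e-08 + 0.2·0.142857 + 0.5·0.536218 + 0.2·0 = 0.29668.

0.2967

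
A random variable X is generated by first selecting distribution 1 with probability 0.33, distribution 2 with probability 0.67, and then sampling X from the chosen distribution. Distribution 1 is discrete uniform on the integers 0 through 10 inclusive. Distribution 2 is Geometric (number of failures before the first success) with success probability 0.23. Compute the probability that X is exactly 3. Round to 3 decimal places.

Conditional on each component, P(X = 3): 1: 0.0909091; 2: 0.105003.
By total probability, P(X = 3) = 0.33·0.0909091 + 0.67·0.105003 = 0.100352.

0.100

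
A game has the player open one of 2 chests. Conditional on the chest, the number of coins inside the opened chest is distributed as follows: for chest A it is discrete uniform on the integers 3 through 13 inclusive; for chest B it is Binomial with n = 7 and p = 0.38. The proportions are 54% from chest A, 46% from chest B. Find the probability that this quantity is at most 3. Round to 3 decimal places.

0.393

Conditional on each chest, P(X ≤ 3): A: 0.0909091; B: 0.747895.
By total probability, P(X ≤ 3) = 0.54·0.0909091 + 0.46·0.747895 = 0.393123.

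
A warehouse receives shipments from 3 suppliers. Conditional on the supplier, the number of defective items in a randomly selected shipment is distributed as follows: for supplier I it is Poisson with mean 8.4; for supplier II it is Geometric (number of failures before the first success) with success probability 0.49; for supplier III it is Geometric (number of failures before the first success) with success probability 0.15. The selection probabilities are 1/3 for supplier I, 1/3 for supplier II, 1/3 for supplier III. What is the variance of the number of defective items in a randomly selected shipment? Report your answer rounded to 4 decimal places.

25.3259

Per component, I: μ=8.4, E[X²]=78.96; II: μ=1.04082, E[X²]=3.20741; III: μ=5.66667, E[X²]=69.8889.
E[X] = 0.333333·8.4 + 0.333333·1.04082 + 0.333333·5.66667 = 5.03583.
E[X²] = 0.333333·78.96 + 0.333333·3.20741 + 0.333333·69.8889 = 50.6854.
Var(X) = E[X²] − (E[X])² = 50.6854 − 25.3596 = 25.3259.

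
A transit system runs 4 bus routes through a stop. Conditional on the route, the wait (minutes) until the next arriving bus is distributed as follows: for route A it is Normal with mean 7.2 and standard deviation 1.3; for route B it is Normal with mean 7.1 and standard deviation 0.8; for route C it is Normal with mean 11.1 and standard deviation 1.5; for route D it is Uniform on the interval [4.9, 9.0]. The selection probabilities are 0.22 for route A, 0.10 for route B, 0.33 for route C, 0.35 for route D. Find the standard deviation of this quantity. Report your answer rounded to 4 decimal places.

2.3013

Per component, A: μ=7.2, E[X²]=53.53; B: μ=7.1, E[X²]=51.05; C: μ=11.1, E[X²]=125.46; D: μ=6.95, E[X²]=49.7033.
E[X] = 0.22·7.2 + 0.1·7.1 + 0.33·11.1 + 0.35·6.95 = 8.3895.
E[X²] = 0.22·53.53 + 0.1·51.05 + 0.33·125.46 + 0.35·49.7033 = 75.6796.
Var(X) = E[X²] − (E[X])² = 75.6796 − 70.3837 = 5.29586.
SD(X) = √5.29586 = 2.30127.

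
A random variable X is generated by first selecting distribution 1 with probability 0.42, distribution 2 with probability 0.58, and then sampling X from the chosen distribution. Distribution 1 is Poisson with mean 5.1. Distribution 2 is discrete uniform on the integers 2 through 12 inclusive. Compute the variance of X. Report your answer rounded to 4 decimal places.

8.8214

Per component, 1: μ=5.1, E[X²]=31.11; 2: μ=7, E[X²]=59.
E[X] = 0.42·5.1 + 0.58·7 = 6.202.
E[X²] = 0.42·31.11 + 0.58·59 = 47.2862.
Var(X) = E[X²] − (E[X])² = 47.2862 − 38.4648 = 8.8214.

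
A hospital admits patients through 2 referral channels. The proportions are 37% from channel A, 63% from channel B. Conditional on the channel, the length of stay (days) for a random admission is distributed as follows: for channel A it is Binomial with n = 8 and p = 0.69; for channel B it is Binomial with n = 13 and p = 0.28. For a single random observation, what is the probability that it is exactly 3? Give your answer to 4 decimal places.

0.1676

Conditional on each channel, P(X = 3): A: 0.0526676; B: 0.235053.
By total probability, P(X = 3) = 0.37·0.0526676 + 0.63·0.235053 = 0.16757.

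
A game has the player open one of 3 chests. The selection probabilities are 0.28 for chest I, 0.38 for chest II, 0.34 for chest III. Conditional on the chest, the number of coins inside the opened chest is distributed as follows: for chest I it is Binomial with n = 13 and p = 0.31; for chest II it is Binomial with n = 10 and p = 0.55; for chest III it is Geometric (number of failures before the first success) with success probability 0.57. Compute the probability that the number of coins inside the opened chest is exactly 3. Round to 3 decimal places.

0.102

Conditional on each chest, P(X = 3): I: 0.208421; II: 0.0746031; III: 0.045319.
By total probability, P(X = 3) = 0.28·0.208421 + 0.38·0.0746031 + 0.34·0.045319 = 0.102116.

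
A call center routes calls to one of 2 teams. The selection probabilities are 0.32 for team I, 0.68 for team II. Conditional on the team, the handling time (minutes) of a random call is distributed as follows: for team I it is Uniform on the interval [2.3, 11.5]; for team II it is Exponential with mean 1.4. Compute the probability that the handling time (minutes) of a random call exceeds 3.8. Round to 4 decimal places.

Conditional on each team, P(X > 3.8): I: 0.836957; II: 0.0662523.
By total probability, P(X > 3.8) = 0.32·0.836957 + 0.68·0.0662523 = 0.312878.

0.3129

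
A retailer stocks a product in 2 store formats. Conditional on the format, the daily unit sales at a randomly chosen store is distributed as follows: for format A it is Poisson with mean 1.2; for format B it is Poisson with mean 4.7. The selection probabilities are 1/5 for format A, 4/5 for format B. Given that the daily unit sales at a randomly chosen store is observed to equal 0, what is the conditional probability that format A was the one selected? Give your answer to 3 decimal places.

Likelihoods P(X=0 | ·): A: 0.301194; B: 0.00909528.
Posterior ∝ prior × likelihood. Numerator for A: 0.2·0.301194 = 0.0602388.
Normalizing constant: 0.2·0.301194 + 0.8·0.00909528 = 0.0675151.
P(A | observation) = 0.0602388 / 0.0675151 = 0.892228.

0.892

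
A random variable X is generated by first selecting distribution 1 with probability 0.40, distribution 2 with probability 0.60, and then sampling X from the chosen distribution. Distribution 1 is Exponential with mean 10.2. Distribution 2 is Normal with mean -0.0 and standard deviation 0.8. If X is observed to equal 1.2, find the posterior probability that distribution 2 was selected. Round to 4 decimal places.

Likelihoods f(1.2 | ·): 1: 0.0871578; 2: 0.161897.
Posterior ∝ prior × likelihood. Numerator for 2: 0.6·0.161897 = 0.0971382.
Normalizing constant: 0.4·0.0871578 + 0.6·0.161897 = 0.132001.
P(2 | observation) = 0.0971382 / 0.132001 = 0.735888.

0.7359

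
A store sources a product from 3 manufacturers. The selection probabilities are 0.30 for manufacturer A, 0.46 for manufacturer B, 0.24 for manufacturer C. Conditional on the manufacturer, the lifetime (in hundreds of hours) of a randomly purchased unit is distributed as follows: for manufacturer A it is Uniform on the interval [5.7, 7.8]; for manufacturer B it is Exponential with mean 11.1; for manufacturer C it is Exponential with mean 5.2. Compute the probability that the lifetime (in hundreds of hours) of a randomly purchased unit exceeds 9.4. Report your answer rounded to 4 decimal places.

Conditional on each manufacturer, P(X > 9.4): A: 0; B: 0.428765; C: 0.164032.
By total probability, P(X > 9.4) = 0.3·0 + 0.46·0.428765 + 0.24·0.164032 = 0.2366.

0.2366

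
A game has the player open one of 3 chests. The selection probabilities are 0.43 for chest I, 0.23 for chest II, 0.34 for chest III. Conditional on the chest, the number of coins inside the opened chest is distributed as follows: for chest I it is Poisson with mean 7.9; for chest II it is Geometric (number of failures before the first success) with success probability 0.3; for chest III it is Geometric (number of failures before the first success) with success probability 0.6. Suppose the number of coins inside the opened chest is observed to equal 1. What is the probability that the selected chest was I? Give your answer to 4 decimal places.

Likelihoods P(X=1 | ·): I: 0.00292887; II: 0.21; III: 0.24.
Posterior ∝ prior × likelihood. Numerator for I: 0.43·0.00292887 = 0.00125942.
Normalizing constant: 0.43·0.00292887 + 0.23·0.21 + 0.34·0.24 = 0.131159.
P(I | observation) = 0.00125942 / 0.131159 = 0.00960218.

0.0096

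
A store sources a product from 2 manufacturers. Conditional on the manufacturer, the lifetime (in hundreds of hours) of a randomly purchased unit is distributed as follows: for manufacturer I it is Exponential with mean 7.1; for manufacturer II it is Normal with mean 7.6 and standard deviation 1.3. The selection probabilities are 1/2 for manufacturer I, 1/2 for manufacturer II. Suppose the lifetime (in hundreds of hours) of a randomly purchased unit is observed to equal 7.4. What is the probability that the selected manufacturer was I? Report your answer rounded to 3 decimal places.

0.141

Likelihoods f(7.4 | ·): I: 0.0496703; II: 0.303268.
Posterior ∝ prior × likelihood. Numerator for I: 0.5·0.0496703 = 0.0248351.
Normalizing constant: 0.5·0.0496703 + 0.5·0.303268 = 0.176469.
P(I | observation) = 0.0248351 / 0.176469 = 0.140733.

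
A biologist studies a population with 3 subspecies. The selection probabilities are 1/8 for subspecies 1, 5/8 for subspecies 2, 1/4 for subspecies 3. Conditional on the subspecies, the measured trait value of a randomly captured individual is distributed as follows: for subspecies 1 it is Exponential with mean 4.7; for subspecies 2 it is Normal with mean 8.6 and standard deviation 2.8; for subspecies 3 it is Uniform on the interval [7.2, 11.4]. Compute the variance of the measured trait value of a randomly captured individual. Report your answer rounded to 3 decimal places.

9.955

Per component, 1: μ=4.7, E[X²]=44.18; 2: μ=8.6, E[X²]=81.8; 3: μ=9.3, E[X²]=87.96.
E[X] = 0.125·4.7 + 0.625·8.6 + 0.25·9.3 = 8.2875.
E[X²] = 0.125·44.18 + 0.625·81.8 + 0.25·87.96 = 78.6375.
Var(X) = E[X²] − (E[X])² = 78.6375 − 68.6827 = 9.95484.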